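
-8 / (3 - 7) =2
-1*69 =-69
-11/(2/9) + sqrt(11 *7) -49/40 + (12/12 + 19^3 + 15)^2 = sqrt(77) + 1890622971/40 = 47265583.05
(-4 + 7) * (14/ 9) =4.67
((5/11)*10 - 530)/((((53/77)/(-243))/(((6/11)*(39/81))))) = 28402920/583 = 48718.56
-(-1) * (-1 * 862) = -862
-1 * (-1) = 1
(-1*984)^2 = 968256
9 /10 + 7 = 79 /10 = 7.90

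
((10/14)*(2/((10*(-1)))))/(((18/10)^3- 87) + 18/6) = 125/68397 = 0.00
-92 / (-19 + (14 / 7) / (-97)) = 8924 / 1845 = 4.84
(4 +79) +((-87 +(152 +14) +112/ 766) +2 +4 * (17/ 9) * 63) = 245176/ 383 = 640.15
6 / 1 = 6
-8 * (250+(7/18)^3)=-1458343/729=-2000.47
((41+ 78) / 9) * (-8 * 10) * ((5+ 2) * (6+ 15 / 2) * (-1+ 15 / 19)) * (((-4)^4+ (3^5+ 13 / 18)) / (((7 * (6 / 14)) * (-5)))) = -119885360 / 171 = -701083.98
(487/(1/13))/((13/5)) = 2435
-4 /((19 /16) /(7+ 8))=-960 /19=-50.53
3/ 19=0.16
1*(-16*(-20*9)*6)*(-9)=-155520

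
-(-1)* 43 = 43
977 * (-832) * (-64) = 52023296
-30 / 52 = -0.58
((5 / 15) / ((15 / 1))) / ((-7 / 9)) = -1 / 35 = -0.03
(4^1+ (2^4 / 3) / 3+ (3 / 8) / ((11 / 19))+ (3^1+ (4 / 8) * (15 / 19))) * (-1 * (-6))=58.92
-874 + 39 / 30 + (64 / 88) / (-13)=-1248041 / 1430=-872.76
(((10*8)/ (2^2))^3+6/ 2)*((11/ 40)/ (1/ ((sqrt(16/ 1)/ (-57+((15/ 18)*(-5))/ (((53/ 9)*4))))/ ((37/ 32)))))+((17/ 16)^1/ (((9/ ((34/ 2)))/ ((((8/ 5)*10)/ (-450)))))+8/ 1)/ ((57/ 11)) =-9085540250743/ 69023457450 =-131.63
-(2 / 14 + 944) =-6609 / 7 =-944.14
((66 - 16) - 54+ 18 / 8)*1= -1.75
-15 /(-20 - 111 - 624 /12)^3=5 /2042829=0.00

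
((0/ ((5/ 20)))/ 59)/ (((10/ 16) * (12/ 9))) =0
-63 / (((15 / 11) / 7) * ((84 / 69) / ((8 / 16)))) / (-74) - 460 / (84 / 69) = -7792009 / 20720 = -376.06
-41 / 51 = -0.80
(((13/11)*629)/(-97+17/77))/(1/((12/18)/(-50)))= 57239/558900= 0.10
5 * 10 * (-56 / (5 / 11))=-6160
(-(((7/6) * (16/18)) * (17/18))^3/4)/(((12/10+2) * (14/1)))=-1203685/229582512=-0.01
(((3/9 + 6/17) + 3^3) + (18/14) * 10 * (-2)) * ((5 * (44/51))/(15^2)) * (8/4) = 61952/819315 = 0.08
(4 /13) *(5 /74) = 10 /481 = 0.02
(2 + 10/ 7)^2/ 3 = 192/ 49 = 3.92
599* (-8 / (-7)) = 4792 / 7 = 684.57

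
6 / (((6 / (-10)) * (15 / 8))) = -5.33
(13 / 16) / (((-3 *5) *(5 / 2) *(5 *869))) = -13 / 2607000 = -0.00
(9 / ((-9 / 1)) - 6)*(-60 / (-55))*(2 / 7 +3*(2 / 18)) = -52 / 11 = -4.73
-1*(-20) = 20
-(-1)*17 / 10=17 / 10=1.70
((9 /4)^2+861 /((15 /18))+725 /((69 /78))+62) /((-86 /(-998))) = 1762709017 /79120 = 22278.93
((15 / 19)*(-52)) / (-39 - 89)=195 / 608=0.32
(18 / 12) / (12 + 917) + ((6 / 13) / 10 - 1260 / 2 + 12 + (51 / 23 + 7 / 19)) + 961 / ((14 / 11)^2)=-114282690521 / 5172096020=-22.10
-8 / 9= -0.89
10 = 10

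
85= 85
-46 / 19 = -2.42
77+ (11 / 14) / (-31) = 33407 / 434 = 76.97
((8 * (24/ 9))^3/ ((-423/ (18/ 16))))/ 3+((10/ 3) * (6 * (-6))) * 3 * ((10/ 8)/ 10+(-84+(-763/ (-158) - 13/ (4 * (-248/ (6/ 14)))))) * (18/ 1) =66852217673177/ 130526802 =512172.34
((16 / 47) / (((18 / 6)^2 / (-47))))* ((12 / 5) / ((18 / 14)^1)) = -448 / 135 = -3.32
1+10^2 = 101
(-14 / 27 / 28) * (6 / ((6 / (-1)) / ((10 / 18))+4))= 5 / 306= 0.02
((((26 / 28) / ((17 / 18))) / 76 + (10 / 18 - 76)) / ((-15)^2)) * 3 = -6139823 / 6104700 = -1.01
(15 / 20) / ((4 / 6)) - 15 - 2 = -127 / 8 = -15.88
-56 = -56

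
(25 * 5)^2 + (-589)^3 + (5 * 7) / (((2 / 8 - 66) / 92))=-53736394852 / 263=-204320892.97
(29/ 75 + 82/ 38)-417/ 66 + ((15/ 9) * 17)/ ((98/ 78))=28844903/ 1536150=18.78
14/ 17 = 0.82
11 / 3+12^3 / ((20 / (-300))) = -25916.33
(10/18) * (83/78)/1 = 415/702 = 0.59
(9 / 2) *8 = 36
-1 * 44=-44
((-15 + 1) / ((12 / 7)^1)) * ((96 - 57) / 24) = -637 / 48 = -13.27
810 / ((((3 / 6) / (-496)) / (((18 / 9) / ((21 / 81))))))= -43390080 / 7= -6198582.86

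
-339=-339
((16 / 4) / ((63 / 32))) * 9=128 / 7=18.29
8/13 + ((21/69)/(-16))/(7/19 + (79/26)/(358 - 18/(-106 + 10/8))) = 18878990183/33419094852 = 0.56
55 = 55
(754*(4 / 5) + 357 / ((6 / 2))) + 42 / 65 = 722.85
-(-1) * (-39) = -39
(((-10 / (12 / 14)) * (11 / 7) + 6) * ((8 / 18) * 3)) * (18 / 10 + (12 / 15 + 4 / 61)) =-40108 / 915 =-43.83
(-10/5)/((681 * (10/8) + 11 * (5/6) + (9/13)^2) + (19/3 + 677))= -1352/1043899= -0.00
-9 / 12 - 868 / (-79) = 3235 / 316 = 10.24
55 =55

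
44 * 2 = 88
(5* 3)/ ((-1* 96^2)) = -5/ 3072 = -0.00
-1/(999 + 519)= -1/1518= -0.00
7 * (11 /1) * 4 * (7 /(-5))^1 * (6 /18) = -2156 /15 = -143.73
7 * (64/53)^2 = 28672/2809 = 10.21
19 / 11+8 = 107 / 11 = 9.73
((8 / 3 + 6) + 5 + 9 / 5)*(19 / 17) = 4408 / 255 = 17.29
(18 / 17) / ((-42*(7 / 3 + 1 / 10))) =-0.01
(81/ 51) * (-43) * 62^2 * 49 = -218681316/ 17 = -12863606.82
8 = 8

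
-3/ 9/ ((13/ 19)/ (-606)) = 3838/ 13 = 295.23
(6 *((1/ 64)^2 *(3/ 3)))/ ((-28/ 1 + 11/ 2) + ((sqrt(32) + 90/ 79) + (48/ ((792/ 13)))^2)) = -921022162731/ 12070195010028544 - 22203998883 *sqrt(2)/ 1508774376253568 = -0.00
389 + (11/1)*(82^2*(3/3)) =74353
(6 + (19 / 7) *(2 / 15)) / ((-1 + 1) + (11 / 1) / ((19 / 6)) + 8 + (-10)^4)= 6346 / 9986445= 0.00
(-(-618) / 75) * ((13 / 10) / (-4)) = -1339 / 500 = -2.68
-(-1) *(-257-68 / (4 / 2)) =-291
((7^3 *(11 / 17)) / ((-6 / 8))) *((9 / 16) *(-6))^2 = -916839 / 272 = -3370.73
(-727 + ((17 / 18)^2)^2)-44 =-80852975 / 104976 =-770.20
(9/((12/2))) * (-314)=-471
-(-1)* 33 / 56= 33 / 56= 0.59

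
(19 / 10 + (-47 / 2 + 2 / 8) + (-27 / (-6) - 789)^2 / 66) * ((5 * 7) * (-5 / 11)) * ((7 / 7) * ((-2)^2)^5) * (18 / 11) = -330103146240 / 1331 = -248011379.59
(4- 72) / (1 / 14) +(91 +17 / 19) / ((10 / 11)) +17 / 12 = -968429 / 1140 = -849.50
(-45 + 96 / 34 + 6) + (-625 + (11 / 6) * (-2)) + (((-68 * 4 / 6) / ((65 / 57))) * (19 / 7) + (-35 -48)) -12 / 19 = -377572784 / 440895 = -856.38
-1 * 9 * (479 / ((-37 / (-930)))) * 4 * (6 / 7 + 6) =-2972093.28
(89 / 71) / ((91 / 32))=2848 / 6461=0.44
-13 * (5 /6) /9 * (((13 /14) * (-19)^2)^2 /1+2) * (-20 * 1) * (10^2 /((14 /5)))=96614948.78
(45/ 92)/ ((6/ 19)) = 285/ 184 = 1.55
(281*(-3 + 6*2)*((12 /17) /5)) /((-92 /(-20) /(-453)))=-13747644 /391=-35160.21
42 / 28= 3 / 2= 1.50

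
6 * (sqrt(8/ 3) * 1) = 4 * sqrt(6) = 9.80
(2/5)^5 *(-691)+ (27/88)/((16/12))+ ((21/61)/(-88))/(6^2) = -43064581/6290625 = -6.85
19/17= 1.12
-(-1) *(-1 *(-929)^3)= 801765089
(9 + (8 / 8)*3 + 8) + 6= 26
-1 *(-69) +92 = 161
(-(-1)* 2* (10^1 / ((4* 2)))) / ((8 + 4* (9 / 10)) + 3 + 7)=25 / 216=0.12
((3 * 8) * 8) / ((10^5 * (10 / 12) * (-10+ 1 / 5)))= -36 / 153125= -0.00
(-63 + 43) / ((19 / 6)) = -120 / 19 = -6.32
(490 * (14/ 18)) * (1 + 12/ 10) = 7546/ 9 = 838.44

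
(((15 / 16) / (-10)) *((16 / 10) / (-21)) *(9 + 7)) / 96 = 1 / 840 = 0.00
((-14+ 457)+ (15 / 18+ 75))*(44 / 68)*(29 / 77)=126.44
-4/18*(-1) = 2/9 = 0.22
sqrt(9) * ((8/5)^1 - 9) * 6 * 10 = -1332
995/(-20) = -199/4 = -49.75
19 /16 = 1.19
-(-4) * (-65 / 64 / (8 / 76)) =-1235 / 32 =-38.59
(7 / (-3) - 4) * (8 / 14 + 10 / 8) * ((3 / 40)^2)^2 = -26163 / 71680000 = -0.00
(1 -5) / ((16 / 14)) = -3.50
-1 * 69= -69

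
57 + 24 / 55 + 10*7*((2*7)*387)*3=62581059 / 55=1137837.44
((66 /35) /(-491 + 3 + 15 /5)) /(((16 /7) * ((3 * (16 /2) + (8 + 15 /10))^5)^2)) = -4224 /4420381676038021513825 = -0.00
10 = 10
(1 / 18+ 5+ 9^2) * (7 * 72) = 43372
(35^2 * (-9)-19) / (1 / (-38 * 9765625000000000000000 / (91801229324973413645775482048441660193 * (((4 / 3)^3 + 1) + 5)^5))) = 11643066406250000000000000 / 10715913725333530430270746371480961231737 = 0.00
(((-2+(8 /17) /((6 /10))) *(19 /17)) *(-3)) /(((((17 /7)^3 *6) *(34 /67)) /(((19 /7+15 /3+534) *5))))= 6110450920 /24137569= 253.15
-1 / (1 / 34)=-34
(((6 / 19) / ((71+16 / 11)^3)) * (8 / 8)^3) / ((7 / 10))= 79860 / 67332789209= 0.00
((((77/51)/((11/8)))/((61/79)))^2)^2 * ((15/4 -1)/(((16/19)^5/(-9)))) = -2547189261432855809/10657552768459776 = -239.00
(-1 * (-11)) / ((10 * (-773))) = -11 / 7730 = -0.00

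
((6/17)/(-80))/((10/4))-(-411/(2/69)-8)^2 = -85546191407/425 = -201285156.25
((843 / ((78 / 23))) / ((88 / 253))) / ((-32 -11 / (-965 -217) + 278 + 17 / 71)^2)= 0.01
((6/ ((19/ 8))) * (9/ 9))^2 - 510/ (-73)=352302/ 26353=13.37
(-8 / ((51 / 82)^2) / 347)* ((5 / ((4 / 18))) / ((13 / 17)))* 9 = -15.78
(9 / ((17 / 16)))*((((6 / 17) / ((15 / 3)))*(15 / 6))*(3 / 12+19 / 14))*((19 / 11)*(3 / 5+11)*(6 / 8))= 803358 / 22253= 36.10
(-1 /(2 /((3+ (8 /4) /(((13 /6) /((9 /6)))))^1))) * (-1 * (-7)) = -399 /26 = -15.35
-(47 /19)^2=-6.12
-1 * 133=-133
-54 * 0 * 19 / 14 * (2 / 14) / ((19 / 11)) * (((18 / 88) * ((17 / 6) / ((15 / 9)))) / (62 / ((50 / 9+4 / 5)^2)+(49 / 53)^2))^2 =0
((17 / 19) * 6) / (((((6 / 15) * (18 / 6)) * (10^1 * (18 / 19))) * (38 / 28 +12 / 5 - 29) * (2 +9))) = -595 / 349866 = -0.00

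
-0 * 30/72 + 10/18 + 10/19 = 1.08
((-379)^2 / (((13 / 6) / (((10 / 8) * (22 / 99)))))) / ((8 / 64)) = 5745640 / 39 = 147324.10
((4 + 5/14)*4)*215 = 26230/7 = 3747.14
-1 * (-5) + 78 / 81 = 161 / 27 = 5.96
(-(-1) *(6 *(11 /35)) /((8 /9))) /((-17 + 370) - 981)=-297 /87920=-0.00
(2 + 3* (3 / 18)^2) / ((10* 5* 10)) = 1 / 240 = 0.00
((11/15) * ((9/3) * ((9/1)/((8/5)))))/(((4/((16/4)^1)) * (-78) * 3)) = -11/208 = -0.05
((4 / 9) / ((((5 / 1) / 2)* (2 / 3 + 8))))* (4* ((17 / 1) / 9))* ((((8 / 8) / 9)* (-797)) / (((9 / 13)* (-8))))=27098 / 10935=2.48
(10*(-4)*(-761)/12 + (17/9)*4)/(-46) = -11449/207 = -55.31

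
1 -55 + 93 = 39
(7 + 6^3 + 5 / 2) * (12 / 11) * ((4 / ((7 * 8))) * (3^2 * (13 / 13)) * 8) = 8856 / 7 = 1265.14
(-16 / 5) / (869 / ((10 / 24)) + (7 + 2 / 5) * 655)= -16 / 34663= -0.00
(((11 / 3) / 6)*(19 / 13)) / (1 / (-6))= -209 / 39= -5.36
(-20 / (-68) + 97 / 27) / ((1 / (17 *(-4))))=-7136 / 27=-264.30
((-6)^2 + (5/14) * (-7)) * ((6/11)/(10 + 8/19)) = 1273/726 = 1.75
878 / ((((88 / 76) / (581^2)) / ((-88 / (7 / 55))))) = -176980338920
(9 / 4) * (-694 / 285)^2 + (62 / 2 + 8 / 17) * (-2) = -49.60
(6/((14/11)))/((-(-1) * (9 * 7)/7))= 0.52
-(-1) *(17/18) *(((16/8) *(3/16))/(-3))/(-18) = 17/2592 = 0.01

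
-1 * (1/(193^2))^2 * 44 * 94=-4136/1387488001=-0.00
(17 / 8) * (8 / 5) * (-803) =-13651 / 5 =-2730.20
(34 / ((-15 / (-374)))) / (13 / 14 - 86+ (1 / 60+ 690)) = 356048 / 254077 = 1.40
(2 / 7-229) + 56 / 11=-223.62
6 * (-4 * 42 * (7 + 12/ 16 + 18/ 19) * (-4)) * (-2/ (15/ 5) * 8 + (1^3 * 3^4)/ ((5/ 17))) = 899710896/ 95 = 9470641.01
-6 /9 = -2 /3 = -0.67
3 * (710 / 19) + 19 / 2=4621 / 38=121.61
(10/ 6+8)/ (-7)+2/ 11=-277/ 231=-1.20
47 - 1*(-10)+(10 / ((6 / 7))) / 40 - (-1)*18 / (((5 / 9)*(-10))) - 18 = 21631 / 600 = 36.05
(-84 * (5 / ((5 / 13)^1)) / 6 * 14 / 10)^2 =1623076 / 25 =64923.04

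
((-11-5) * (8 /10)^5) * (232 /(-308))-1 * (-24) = 6725272 /240625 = 27.95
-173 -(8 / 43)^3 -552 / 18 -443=-154245116 / 238521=-646.67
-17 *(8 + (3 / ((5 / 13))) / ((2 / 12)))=-931.60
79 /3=26.33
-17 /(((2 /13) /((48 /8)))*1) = -663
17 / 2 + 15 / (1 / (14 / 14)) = 47 / 2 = 23.50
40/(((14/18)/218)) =11211.43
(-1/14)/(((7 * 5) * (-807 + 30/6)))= 1/392980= 0.00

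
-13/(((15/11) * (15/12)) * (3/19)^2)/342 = -0.89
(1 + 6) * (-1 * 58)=-406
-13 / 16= -0.81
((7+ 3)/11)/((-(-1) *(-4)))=-5/22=-0.23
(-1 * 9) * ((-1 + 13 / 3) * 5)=-150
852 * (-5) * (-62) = 264120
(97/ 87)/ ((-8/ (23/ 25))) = -2231/ 17400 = -0.13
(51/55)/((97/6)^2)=1836/517495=0.00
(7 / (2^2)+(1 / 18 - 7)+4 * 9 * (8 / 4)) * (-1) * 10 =-12025 / 18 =-668.06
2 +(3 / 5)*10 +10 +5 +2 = 25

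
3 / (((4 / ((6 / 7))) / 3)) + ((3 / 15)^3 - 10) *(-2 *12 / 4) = 108291 / 1750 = 61.88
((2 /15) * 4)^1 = 0.53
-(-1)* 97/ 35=97/ 35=2.77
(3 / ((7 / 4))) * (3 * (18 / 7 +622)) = 157392 / 49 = 3212.08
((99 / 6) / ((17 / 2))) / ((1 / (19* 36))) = 22572 / 17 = 1327.76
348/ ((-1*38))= -9.16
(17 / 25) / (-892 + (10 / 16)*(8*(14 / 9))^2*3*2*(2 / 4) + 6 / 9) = -459 / 405650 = -0.00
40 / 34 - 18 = -286 / 17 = -16.82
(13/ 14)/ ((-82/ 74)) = -481/ 574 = -0.84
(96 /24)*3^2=36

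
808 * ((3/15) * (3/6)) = 404/5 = 80.80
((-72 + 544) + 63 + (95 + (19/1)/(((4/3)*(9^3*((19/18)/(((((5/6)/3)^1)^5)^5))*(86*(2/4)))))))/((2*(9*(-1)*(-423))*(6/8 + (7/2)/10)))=176191680066601150298479675639249188025/2342342535285414720948264058416940449792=0.08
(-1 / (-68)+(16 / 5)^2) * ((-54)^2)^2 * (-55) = -407642881932 / 85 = -4795798610.96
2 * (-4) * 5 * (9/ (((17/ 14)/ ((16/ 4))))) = -20160/ 17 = -1185.88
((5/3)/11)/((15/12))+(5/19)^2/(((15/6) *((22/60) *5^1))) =1624/11913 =0.14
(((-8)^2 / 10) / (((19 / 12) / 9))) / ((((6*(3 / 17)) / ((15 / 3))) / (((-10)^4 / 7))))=32640000 / 133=245413.53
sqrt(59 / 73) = sqrt(4307) / 73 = 0.90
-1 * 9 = -9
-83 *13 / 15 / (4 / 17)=-18343 / 60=-305.72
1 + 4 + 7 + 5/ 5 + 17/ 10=147/ 10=14.70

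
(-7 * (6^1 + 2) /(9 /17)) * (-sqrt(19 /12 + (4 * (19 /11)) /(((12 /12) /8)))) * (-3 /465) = -476 * sqrt(247665) /46035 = -5.15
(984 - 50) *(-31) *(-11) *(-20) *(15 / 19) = -95548200 / 19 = -5028852.63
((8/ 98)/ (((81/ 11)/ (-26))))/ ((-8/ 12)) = 572/ 1323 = 0.43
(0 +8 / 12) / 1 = 2 / 3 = 0.67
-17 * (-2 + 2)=0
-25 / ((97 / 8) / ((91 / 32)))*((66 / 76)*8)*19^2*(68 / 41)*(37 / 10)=-358888530 / 3977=-90241.02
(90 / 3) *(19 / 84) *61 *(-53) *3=-921405 / 14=-65814.64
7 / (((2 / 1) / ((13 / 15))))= 91 / 30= 3.03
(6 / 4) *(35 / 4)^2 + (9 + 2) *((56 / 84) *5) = 14545 / 96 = 151.51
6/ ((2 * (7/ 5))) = 15/ 7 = 2.14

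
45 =45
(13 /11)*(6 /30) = 0.24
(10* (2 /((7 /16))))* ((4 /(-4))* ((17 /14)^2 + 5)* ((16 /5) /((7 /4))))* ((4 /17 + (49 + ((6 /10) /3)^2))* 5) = -27213207552 /204085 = -133342.52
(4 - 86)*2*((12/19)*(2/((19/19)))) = -3936/19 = -207.16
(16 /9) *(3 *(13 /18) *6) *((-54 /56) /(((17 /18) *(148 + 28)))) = -351 /2618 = -0.13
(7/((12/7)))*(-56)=-686/3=-228.67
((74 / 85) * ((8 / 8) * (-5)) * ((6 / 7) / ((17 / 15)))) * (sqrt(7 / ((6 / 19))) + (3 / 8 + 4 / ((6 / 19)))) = -173715 / 4046-1110 * sqrt(798) / 2023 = -58.43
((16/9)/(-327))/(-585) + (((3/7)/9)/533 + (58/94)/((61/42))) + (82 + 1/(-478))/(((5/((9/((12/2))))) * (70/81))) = 6019308576841969/208353237671880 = 28.89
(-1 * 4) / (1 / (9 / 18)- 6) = 1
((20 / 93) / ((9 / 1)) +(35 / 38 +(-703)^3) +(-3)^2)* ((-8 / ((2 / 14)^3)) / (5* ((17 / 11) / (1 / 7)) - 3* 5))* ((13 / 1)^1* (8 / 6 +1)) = 7588102879552353158 / 10257435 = 739766118874.00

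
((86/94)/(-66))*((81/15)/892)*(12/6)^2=-387/1152910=-0.00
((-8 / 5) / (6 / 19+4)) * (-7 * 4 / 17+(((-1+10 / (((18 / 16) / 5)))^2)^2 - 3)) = -30197360015768 / 22865085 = -1320675.61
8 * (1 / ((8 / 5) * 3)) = 5 / 3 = 1.67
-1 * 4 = -4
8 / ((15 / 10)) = 16 / 3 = 5.33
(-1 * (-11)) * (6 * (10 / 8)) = 165 / 2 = 82.50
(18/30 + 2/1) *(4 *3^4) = 4212/5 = 842.40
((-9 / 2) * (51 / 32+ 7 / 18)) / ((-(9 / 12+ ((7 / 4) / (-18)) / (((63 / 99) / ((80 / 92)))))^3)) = 5064623253 / 133432831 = 37.96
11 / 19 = 0.58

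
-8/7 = -1.14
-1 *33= -33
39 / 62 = 0.63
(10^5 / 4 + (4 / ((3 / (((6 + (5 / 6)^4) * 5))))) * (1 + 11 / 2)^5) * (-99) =-180111387115 / 3456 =-52115563.40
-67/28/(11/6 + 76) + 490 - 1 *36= 2968051/6538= 453.97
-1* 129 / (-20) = 129 / 20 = 6.45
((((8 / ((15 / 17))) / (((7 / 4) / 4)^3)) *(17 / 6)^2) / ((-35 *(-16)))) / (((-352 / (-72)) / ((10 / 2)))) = 628864 / 396165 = 1.59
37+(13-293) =-243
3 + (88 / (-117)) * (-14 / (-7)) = 175 / 117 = 1.50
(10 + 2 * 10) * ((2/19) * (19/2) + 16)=510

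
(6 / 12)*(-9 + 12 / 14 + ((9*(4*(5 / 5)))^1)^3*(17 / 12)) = 462615 / 14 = 33043.93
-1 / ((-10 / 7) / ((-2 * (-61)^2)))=-5209.40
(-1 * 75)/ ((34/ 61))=-4575/ 34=-134.56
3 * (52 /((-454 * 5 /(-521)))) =40638 /1135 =35.80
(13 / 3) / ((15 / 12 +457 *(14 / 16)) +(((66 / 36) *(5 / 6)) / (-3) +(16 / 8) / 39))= 0.01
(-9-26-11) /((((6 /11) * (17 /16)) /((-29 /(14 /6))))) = 986.49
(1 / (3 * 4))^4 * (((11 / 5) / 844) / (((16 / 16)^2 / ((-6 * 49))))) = -0.00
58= 58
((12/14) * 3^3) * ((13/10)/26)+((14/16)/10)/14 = 1303/1120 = 1.16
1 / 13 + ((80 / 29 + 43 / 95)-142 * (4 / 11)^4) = 422265126 / 524367415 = 0.81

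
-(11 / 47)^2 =-121 / 2209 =-0.05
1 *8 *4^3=512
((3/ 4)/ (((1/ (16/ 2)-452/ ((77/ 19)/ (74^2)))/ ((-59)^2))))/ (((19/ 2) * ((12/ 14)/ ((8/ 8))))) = -3752518/ 7148237513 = -0.00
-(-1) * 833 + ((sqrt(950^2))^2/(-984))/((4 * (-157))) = 128914129/154488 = 834.46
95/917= 0.10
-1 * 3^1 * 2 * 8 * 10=-480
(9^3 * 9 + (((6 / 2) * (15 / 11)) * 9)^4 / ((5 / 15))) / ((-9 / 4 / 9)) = -323234645904 / 14641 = -22077361.24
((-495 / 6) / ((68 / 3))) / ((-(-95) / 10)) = -495 / 1292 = -0.38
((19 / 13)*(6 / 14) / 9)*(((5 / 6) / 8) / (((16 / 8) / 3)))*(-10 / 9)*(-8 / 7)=475 / 34398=0.01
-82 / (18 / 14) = -574 / 9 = -63.78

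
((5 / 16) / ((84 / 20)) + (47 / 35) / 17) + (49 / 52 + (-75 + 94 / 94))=-27067907 / 371280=-72.90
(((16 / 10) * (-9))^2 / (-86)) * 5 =-2592 / 215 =-12.06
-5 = -5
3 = 3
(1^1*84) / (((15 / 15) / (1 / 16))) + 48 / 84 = 163 / 28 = 5.82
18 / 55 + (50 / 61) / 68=38707 / 114070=0.34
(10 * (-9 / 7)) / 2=-45 / 7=-6.43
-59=-59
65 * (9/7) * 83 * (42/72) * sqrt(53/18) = 5395 * sqrt(106)/8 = 6943.12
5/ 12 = 0.42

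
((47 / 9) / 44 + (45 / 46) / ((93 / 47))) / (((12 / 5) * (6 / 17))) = 14713585 / 20329056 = 0.72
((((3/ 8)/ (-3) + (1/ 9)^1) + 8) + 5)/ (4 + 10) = 935/ 1008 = 0.93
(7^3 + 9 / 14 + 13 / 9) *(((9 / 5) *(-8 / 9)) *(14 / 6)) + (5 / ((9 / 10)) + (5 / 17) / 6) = -5887691 / 4590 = -1282.72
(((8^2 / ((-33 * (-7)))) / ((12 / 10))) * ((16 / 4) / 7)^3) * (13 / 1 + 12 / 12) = 20480 / 33957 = 0.60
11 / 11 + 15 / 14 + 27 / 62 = 544 / 217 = 2.51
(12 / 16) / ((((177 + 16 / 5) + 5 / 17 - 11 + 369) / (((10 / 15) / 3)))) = 85 / 274632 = 0.00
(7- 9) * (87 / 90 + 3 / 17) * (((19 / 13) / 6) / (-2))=0.28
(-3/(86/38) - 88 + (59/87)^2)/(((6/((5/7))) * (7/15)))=-361535575/15947883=-22.67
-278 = -278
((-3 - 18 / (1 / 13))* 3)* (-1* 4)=2844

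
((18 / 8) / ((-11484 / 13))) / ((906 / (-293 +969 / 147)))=30407 / 37764496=0.00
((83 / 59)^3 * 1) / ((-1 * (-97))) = 0.03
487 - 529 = -42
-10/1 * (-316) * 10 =31600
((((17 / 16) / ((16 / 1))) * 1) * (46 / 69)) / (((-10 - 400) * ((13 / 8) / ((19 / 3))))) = -323 / 767520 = -0.00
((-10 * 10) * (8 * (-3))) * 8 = 19200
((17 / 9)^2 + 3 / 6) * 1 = 659 / 162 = 4.07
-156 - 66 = -222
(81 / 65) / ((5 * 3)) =27 / 325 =0.08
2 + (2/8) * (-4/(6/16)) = -2/3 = -0.67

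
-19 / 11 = -1.73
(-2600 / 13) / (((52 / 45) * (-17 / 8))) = 81.45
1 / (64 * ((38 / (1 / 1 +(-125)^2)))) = 7813 / 1216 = 6.43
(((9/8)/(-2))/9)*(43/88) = -43/1408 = -0.03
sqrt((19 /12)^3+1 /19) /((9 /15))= 5*sqrt(7526793) /4104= 3.34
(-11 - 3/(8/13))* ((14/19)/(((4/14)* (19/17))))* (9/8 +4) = -4337431/23104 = -187.74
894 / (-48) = -149 / 8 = -18.62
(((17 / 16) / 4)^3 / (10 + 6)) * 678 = 1665507 / 2097152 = 0.79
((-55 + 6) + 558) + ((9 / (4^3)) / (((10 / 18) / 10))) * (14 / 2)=16855 / 32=526.72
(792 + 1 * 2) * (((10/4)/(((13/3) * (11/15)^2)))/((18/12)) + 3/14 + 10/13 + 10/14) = 21096183/11011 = 1915.92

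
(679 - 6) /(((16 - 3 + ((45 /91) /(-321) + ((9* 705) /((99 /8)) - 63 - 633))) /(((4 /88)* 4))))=-6553001 /9118783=-0.72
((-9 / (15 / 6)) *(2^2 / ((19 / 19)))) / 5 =-72 / 25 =-2.88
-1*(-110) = 110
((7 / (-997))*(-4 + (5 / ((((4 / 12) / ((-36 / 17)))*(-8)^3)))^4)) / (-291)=-627757611121753 / 6504646678677553152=-0.00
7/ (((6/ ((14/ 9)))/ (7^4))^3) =33232930569601/ 19683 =1688407791.98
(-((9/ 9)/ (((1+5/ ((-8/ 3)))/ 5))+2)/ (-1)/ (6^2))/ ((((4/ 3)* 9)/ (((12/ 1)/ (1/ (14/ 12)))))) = -13/ 108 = -0.12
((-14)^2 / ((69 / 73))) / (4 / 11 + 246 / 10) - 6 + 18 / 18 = 313255 / 94737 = 3.31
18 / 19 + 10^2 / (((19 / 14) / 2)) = 2818 / 19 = 148.32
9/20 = 0.45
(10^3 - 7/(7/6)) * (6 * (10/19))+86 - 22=60856/19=3202.95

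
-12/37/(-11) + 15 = 6117/407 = 15.03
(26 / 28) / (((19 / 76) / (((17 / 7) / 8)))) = 221 / 196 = 1.13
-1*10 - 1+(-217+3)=-225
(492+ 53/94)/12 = 46301/1128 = 41.05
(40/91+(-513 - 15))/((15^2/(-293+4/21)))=22707784/33075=686.55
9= 9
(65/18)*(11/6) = 715/108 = 6.62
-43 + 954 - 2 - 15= 894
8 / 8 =1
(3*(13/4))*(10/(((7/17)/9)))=29835/14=2131.07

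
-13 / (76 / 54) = -351 / 38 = -9.24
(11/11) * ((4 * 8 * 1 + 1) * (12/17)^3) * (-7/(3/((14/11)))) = -169344/4913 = -34.47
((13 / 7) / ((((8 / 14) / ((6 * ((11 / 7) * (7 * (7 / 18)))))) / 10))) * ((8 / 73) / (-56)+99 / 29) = 18075200 / 6351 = 2846.04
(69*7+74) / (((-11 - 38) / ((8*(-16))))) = 1455.02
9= 9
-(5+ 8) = -13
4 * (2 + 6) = 32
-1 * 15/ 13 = -15/ 13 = -1.15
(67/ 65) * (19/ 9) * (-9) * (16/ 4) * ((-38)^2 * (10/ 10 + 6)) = -51469936/ 65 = -791845.17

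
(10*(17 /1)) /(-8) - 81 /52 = -593 /26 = -22.81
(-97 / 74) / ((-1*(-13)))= -97 / 962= -0.10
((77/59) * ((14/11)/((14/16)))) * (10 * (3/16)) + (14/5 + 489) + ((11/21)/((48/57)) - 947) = -451.02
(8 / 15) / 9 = 0.06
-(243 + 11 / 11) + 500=256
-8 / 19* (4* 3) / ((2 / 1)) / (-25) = 48 / 475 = 0.10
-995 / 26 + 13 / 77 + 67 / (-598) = -879765 / 23023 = -38.21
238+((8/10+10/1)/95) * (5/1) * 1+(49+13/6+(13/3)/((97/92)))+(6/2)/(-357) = 1933301177/6579510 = 293.84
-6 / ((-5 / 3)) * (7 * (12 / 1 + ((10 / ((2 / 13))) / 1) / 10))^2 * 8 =2414916 / 5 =482983.20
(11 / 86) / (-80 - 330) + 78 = 2750269 / 35260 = 78.00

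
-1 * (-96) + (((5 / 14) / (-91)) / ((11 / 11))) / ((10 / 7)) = 34943 / 364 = 96.00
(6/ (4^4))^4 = 0.00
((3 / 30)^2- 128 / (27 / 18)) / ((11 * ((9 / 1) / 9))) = -7.76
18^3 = 5832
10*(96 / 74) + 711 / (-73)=8733 / 2701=3.23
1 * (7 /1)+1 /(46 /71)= 393 /46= 8.54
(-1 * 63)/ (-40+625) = -0.11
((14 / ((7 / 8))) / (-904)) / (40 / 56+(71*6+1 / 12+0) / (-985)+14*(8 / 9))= -0.00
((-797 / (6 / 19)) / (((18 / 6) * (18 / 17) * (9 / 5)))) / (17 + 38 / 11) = -2831741 / 131220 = -21.58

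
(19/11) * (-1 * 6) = -114/11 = -10.36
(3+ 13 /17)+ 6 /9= 4.43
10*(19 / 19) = 10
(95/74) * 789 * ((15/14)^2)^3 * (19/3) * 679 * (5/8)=2622540765234375/636783616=4118417.46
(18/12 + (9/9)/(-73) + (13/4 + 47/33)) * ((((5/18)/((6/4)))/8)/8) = 296815/16651008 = 0.02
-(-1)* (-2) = -2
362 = 362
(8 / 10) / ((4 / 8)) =8 / 5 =1.60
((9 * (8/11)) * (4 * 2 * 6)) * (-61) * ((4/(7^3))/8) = -105408/3773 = -27.94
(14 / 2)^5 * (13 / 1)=218491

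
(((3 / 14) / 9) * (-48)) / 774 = -4 / 2709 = -0.00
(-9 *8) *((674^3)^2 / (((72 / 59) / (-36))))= 199119545187244487424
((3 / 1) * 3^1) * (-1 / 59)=-9 / 59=-0.15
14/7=2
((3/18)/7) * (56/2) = 2/3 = 0.67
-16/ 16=-1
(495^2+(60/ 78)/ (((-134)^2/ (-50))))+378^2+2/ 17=384832608310/ 992069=387909.12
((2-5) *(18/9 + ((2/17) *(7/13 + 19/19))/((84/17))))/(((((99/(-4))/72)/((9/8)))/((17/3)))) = 113424/1001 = 113.31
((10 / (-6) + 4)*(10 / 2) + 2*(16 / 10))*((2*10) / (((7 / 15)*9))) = 4460 / 63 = 70.79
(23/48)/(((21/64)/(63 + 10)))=6716/63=106.60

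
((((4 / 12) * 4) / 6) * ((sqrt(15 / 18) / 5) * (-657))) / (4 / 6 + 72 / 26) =-949 * sqrt(30) / 670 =-7.76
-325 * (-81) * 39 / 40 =205335 / 8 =25666.88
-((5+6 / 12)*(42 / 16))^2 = -53361 / 256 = -208.44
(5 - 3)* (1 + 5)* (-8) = -96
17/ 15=1.13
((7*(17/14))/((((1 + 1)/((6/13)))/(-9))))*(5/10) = -459/52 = -8.83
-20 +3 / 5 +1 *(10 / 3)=-241 / 15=-16.07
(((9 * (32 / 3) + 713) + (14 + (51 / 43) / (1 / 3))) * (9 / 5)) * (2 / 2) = 319878 / 215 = 1487.80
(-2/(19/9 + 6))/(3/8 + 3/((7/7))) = -16/219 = -0.07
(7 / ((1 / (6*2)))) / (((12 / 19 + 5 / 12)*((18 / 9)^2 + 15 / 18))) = 114912 / 6931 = 16.58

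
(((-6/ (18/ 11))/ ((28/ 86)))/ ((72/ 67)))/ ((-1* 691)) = 31691/ 2089584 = 0.02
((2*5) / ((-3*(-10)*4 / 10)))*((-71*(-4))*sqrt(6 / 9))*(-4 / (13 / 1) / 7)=-2840*sqrt(6) / 819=-8.49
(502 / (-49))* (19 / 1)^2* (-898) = 162737356 / 49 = 3321170.53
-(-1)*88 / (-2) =-44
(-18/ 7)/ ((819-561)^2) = -1/ 25886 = -0.00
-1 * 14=-14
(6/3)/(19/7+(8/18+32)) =126/2215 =0.06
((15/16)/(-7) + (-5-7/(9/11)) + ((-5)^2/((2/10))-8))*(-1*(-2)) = 206.62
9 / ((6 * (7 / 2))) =0.43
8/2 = 4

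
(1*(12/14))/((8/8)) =6/7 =0.86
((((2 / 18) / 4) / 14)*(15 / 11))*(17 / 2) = 85 / 3696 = 0.02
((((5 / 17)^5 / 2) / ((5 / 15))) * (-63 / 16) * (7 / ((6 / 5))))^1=-6890625 / 90870848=-0.08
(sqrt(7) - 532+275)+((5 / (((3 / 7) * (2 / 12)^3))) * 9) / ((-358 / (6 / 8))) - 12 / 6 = -54866 / 179+sqrt(7) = -303.87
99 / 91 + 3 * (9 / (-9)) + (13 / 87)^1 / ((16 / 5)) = -236293 / 126672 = -1.87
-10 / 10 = -1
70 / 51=1.37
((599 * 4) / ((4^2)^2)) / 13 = 599 / 832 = 0.72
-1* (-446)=446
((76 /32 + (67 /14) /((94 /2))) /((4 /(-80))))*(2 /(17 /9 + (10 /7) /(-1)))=-293355 /1363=-215.23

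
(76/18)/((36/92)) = 874/81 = 10.79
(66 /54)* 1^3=11 /9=1.22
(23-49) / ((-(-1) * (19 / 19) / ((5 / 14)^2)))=-325 / 98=-3.32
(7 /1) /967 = 7 /967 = 0.01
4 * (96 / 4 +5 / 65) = 1252 / 13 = 96.31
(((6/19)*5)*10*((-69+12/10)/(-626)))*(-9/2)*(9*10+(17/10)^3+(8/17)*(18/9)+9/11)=-165465471843/222417800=-743.94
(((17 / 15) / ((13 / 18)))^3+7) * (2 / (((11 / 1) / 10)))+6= 15559382 / 604175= 25.75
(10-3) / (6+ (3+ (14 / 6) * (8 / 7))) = 3 / 5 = 0.60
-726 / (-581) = 726 / 581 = 1.25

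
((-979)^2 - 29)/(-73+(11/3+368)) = 102687/32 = 3208.97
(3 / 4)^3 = 27 / 64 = 0.42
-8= -8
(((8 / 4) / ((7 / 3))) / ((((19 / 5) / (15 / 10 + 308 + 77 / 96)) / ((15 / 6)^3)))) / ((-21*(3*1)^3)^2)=18618125 / 5473028736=0.00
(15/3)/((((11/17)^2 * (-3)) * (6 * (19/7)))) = -10115/41382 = -0.24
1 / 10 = 0.10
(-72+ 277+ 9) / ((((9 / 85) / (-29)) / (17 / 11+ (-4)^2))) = -101809430 / 99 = -1028378.08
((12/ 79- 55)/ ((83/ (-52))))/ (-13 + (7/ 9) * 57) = 337974/ 308179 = 1.10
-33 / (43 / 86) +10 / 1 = -56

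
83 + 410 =493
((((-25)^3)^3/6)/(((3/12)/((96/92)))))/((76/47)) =-717163085937500/437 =-1641105459811.21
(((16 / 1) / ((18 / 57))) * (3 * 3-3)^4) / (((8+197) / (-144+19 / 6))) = -45110.63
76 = 76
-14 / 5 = -2.80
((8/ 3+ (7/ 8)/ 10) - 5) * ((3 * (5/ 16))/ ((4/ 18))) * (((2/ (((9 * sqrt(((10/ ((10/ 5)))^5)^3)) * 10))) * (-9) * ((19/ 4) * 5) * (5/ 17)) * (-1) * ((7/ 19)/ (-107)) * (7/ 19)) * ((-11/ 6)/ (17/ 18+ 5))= -7844067 * sqrt(5)/ 591684320000000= -0.00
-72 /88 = -9 /11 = -0.82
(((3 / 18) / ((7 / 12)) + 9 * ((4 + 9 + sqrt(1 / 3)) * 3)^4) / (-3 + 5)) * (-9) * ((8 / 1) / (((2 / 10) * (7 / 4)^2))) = -424719838080 / 343 -6162324480 * sqrt(3) / 49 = -1456075952.55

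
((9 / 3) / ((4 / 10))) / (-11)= -15 / 22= -0.68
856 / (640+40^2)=107 / 280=0.38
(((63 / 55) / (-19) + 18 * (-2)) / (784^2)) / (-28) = 37683 / 17984834560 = 0.00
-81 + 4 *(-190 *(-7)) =5239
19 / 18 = 1.06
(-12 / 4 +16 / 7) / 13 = -5 / 91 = -0.05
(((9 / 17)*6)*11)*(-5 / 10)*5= -1485 / 17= -87.35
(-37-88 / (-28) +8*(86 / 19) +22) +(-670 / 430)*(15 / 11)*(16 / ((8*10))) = 1505314 / 62909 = 23.93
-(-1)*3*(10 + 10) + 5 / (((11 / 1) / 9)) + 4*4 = 881 / 11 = 80.09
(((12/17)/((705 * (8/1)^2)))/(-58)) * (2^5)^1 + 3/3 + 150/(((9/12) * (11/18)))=418352394/1274405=328.27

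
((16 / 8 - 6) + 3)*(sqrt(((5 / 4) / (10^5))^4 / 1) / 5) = -1 / 32000000000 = -0.00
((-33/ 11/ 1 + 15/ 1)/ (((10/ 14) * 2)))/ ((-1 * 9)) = -14/ 15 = -0.93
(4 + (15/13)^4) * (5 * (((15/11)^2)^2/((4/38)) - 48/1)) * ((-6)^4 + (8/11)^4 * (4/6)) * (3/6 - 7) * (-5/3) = -8675779630006982500/1412839384671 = -6140669.44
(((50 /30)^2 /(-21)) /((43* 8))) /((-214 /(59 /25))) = 59 /13913424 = 0.00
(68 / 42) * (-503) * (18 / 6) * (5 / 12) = -1017.98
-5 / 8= -0.62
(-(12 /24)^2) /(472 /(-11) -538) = 11 /25560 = 0.00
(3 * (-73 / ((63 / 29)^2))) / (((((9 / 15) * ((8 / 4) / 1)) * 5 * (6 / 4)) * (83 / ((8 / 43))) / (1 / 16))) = -61393 / 84992166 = -0.00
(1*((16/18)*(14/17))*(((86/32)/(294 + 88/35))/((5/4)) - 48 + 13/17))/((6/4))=-311070844/13496589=-23.05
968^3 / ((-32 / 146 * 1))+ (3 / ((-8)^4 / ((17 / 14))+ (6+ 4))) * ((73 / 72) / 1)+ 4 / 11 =-62835698806314221 / 15183696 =-4138366495.64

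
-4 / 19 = -0.21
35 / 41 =0.85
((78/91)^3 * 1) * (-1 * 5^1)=-1080/343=-3.15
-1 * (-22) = 22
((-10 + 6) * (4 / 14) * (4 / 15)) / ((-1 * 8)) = 0.04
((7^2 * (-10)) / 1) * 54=-26460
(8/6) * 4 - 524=-1556/3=-518.67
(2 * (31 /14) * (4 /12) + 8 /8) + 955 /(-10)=-3907 /42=-93.02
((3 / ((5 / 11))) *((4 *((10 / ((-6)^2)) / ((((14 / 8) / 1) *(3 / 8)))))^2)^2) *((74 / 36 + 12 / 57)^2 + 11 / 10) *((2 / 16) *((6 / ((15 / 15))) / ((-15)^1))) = -210295571087360 / 12437072980227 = -16.91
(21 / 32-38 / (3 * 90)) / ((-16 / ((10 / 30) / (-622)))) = 2227 / 128977920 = 0.00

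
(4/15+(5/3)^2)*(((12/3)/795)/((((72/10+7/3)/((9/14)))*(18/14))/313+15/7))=1200668/172738395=0.01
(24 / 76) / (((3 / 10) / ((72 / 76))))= 360 / 361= 1.00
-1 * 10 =-10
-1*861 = -861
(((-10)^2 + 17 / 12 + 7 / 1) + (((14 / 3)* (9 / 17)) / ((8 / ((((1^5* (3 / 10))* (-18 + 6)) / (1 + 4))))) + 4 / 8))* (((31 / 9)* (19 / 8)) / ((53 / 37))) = 12080753413 / 19461600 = 620.75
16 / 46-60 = -1372 / 23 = -59.65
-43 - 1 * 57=-100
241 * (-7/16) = -1687/16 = -105.44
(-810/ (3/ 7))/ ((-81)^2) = -70/ 243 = -0.29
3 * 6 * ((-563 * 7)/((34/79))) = -2802051/17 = -164826.53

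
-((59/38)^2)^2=-12117361/2085136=-5.81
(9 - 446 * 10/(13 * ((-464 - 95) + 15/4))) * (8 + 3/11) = 1943879/24431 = 79.57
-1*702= -702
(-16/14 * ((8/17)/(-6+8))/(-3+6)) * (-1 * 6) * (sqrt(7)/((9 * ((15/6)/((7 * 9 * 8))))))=1024 * sqrt(7)/85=31.87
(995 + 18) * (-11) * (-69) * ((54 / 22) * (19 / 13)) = 35857161 / 13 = 2758243.15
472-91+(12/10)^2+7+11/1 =10011/25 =400.44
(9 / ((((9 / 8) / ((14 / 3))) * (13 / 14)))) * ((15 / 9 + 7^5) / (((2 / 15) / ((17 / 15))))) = 672077728 / 117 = 5744254.09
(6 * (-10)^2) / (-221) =-600 / 221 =-2.71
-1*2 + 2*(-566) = -1134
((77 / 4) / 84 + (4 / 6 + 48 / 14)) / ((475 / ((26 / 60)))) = 18889 / 4788000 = 0.00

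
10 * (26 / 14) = 130 / 7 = 18.57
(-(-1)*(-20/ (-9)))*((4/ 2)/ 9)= 40/ 81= 0.49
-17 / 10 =-1.70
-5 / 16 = -0.31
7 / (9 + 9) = 7 / 18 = 0.39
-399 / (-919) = 399 / 919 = 0.43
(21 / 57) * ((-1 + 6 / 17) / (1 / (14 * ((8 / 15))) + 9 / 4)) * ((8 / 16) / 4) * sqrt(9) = -1078 / 28747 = -0.04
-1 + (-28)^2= 783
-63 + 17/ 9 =-550/ 9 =-61.11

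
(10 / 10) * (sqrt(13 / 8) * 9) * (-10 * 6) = -135 * sqrt(26) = -688.37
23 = 23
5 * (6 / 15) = 2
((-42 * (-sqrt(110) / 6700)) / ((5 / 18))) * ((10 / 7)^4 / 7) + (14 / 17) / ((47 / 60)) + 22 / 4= 2160 * sqrt(110) / 160867 + 10469 / 1598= 6.69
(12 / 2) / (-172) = -3 / 86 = -0.03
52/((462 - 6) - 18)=26/219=0.12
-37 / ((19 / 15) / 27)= -14985 / 19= -788.68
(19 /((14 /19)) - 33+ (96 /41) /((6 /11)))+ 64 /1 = 35059 /574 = 61.08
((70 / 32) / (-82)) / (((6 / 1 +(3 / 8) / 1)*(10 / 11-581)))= 385 / 53370684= 0.00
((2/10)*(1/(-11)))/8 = -1/440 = -0.00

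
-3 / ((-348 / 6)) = 3 / 58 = 0.05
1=1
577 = 577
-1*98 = -98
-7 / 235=-0.03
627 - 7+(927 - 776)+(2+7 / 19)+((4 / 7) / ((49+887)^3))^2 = 30260160368785663819795 / 39127742412340248576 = 773.37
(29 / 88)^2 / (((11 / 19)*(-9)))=-15979 / 766656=-0.02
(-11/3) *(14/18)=-77/27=-2.85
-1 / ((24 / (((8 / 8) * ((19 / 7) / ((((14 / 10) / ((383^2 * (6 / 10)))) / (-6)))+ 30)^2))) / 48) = -5033288823608448 / 2401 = -2096330205584.53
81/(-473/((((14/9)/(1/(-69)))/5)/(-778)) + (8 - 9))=-13041/2760116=-0.00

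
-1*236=-236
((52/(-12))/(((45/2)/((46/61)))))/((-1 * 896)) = 299/1844640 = 0.00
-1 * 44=-44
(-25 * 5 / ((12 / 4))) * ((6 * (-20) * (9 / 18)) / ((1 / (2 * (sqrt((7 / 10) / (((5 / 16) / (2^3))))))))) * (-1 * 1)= -8000 * sqrt(7)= -21166.01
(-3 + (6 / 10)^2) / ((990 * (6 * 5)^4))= -0.00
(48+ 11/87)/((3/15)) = 20935/87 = 240.63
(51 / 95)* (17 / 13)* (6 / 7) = 5202 / 8645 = 0.60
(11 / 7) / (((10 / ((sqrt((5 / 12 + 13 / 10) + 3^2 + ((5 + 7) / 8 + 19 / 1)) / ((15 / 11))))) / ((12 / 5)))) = 121*sqrt(28095) / 13125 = 1.55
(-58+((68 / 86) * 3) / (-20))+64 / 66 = -810943 / 14190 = -57.15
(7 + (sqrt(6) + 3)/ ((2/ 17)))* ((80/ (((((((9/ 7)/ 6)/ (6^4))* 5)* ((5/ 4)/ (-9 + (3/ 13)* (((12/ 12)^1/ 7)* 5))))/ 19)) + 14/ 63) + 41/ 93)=-235671761159/ 558 -4006419939703* sqrt(6)/ 36270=-692923877.11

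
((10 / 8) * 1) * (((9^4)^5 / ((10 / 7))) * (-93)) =-989330026730757581181.38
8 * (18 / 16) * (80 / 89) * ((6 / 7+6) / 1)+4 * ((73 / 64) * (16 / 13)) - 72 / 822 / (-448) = 1084515199 / 17753008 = 61.09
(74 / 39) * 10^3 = 74000 / 39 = 1897.44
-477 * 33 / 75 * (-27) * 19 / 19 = 141669 / 25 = 5666.76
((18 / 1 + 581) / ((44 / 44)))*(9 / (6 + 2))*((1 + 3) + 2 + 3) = 48519 / 8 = 6064.88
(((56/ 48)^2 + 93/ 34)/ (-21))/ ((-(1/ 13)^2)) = 423683/ 12852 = 32.97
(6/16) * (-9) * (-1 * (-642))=-8667/4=-2166.75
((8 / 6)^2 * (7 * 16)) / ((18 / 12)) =3584 / 27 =132.74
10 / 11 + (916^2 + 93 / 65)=839058.34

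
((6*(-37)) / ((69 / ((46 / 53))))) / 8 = -0.35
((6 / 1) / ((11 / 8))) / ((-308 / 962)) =-13.63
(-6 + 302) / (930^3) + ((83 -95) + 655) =64650193912 / 100544625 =643.00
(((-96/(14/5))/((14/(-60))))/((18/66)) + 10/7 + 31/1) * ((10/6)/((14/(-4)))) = -279890/1029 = -272.00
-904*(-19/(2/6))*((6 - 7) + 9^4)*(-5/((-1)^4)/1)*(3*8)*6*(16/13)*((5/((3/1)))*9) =-58410491904000/13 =-4493114761846.15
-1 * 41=-41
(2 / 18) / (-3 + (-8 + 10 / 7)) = -7 / 603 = -0.01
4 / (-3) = -4 / 3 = -1.33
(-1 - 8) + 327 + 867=1185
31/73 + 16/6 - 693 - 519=-264751/219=-1208.91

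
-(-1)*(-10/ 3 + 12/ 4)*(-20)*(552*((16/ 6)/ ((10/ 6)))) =5888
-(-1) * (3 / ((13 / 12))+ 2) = 62 / 13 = 4.77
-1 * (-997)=997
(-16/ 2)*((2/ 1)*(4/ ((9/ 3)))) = -64/ 3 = -21.33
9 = 9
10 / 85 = 2 / 17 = 0.12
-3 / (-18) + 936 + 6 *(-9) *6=3673 / 6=612.17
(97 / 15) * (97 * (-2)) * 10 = -37636 / 3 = -12545.33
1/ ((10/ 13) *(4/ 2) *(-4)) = -13/ 80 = -0.16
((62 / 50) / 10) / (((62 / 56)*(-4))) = -7 / 250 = -0.03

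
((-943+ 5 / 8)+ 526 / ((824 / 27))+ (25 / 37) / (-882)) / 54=-17.13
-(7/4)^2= -49/16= -3.06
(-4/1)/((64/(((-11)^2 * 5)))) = -37.81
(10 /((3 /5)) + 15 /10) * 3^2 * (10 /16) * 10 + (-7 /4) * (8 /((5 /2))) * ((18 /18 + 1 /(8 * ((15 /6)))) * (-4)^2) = 185559 /200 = 927.80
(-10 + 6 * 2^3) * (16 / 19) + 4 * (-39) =-124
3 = 3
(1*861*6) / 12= 861 / 2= 430.50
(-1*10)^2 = 100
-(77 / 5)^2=-5929 / 25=-237.16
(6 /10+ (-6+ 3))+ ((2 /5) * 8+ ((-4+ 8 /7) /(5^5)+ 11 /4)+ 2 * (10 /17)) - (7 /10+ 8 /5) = 721603 /297500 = 2.43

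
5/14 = 0.36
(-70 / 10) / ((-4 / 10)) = 17.50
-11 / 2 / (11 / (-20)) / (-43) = -10 / 43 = -0.23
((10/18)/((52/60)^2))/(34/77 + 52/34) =32725/87204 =0.38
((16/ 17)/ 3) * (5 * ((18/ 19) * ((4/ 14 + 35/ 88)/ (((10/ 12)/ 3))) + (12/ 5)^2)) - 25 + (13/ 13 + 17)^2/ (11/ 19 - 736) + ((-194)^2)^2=2461273221953220957/ 1737612415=1416468483.25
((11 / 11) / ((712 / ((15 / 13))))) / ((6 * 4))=5 / 74048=0.00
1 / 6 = 0.17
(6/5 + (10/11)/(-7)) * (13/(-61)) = -5356/23485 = -0.23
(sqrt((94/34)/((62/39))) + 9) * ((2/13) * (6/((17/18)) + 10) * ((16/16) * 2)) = 556 * sqrt(1931982)/116467 + 10008/221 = 51.92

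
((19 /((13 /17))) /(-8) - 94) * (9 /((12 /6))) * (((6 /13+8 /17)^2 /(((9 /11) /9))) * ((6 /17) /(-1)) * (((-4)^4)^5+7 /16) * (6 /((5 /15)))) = 5038155754571779980179589 /172701776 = 29172576398819314.86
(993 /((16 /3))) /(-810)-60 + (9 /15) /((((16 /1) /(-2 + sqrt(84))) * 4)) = -43379 /720 + 3 * sqrt(21) /160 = -60.16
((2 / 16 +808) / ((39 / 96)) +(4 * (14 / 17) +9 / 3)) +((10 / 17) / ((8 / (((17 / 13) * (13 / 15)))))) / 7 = 37045145 / 18564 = 1995.54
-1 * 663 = -663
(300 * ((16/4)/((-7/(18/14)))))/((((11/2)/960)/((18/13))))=-373248000/7007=-53267.87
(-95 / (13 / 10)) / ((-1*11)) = 950 / 143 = 6.64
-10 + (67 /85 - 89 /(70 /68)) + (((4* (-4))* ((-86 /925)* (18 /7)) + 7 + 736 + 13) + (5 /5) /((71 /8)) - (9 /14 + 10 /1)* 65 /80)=23423524771 /35727200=655.62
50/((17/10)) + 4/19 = 9568/323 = 29.62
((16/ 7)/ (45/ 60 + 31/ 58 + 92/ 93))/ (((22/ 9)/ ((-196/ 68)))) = -5437152/ 4586923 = -1.19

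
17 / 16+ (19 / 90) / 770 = 294601 / 277200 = 1.06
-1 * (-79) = 79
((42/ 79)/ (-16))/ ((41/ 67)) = -1407/ 25912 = -0.05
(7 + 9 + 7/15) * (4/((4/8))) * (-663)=-436696/5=-87339.20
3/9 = 1/3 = 0.33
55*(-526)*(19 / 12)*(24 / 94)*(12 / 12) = -549670 / 47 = -11695.11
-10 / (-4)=5 / 2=2.50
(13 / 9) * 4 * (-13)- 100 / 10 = -766 / 9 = -85.11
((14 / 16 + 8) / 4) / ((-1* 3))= -0.74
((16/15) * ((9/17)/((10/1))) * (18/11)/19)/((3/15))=432/17765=0.02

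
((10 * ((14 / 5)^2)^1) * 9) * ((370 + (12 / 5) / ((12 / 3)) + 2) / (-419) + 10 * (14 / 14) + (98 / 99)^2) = 81219290264 / 11407275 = 7119.96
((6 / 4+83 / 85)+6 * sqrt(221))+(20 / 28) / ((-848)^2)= 1059600169 / 427866880+6 * sqrt(221)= 91.67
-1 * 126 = -126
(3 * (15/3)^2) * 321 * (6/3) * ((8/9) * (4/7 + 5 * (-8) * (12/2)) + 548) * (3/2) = 24207985.71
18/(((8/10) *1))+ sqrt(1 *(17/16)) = 23.53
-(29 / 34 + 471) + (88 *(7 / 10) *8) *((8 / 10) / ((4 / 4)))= -65971 / 850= -77.61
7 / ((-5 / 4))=-28 / 5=-5.60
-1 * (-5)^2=-25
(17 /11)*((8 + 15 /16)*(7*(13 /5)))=20111 /80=251.39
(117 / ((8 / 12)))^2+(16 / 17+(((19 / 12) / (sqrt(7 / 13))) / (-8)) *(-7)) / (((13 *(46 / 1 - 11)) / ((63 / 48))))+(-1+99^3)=19 *sqrt(91) / 33280+4424854277 / 4420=1001098.26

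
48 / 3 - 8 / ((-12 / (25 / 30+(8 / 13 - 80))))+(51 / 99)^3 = -16926346 / 467181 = -36.23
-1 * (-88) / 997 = 88 / 997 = 0.09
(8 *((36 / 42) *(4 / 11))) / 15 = 0.17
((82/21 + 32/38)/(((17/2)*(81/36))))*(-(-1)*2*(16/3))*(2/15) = 969728/2747115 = 0.35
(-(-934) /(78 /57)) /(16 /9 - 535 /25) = -399285 /11479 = -34.78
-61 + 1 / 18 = -1097 / 18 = -60.94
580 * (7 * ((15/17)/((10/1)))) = 6090/17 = 358.24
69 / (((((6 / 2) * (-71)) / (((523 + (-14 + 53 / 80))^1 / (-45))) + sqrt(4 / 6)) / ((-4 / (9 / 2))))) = -319595083200 / 97812324719 + 16993805852 * sqrt(6) / 293436974157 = -3.13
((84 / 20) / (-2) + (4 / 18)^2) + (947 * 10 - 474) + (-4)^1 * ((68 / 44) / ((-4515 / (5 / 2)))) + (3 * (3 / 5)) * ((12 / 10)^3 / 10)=8994.26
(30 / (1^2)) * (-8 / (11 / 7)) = -1680 / 11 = -152.73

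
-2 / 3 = -0.67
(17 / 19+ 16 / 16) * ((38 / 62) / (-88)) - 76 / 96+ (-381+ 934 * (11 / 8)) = 7385611 / 8184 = 902.45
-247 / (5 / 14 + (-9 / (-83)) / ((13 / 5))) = -3731182 / 6025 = -619.28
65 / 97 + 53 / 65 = 1.49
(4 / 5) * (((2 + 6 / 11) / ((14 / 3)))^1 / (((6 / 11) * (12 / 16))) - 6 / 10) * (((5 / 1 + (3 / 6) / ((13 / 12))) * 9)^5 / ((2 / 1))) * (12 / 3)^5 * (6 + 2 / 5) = 25600924678426656768 / 46411625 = 551605867677.05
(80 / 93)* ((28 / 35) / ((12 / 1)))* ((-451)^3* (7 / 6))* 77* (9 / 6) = -197778182756 / 279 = -708882375.47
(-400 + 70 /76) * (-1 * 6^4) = 9826920 /19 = 517206.32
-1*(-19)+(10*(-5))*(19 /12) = -361 /6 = -60.17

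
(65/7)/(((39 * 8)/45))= 75/56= 1.34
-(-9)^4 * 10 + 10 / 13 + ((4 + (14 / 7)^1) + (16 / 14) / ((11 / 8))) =-65668002 / 1001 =-65602.40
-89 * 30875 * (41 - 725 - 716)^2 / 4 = -1346458750000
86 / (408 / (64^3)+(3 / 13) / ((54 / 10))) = 7667712 / 3949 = 1941.68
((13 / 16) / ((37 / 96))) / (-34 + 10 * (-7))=-3 / 148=-0.02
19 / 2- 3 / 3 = 17 / 2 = 8.50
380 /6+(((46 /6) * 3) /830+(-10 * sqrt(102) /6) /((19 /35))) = 157769 /2490 -175 * sqrt(102) /57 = 32.35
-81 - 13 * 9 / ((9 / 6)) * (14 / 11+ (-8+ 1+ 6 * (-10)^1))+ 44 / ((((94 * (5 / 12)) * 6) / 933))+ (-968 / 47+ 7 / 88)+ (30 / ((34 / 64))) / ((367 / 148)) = 673842472299 / 129022520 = 5222.67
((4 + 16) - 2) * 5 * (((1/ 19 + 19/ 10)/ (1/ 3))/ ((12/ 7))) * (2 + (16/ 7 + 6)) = 3163.26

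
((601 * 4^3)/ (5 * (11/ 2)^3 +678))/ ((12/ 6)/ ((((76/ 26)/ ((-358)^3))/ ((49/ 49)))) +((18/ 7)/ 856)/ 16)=-280259166208/ 345370472849184155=-0.00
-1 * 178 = -178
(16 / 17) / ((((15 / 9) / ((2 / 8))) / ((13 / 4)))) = 39 / 85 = 0.46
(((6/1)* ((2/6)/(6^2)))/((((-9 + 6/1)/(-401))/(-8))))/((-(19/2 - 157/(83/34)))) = -266264/245673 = -1.08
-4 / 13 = -0.31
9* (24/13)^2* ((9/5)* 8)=373248/845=441.71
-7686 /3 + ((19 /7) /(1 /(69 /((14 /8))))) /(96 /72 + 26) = -5139192 /2009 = -2558.08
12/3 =4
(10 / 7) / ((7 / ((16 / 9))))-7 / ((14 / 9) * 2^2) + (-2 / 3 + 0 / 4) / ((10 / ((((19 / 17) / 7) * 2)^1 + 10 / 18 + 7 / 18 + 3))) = -941419 / 899640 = -1.05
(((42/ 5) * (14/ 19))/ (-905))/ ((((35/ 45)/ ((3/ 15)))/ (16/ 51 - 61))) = 155988/ 1461575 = 0.11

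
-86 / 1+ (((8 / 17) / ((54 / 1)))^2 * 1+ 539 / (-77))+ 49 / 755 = -14782630966 / 159064155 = -92.94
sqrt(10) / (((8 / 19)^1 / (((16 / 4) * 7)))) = 133 * sqrt(10) / 2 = 210.29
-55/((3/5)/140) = -38500/3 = -12833.33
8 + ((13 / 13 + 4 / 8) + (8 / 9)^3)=14875 / 1458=10.20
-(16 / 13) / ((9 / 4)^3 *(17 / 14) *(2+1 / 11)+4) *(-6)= 946176 / 4218019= 0.22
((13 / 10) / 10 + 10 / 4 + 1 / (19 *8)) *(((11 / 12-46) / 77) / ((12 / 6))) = -5420279 / 7022400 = -0.77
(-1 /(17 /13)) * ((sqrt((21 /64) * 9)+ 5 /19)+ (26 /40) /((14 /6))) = -39 * sqrt(21) /136 - 18733 /45220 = -1.73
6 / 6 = 1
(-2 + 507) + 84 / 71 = 506.18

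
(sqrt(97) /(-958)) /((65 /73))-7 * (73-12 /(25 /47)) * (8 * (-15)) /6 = 35308 /5-73 * sqrt(97) /62270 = 7061.59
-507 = -507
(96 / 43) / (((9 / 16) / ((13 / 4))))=1664 / 129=12.90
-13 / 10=-1.30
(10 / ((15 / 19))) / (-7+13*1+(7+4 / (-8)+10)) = 76 / 135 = 0.56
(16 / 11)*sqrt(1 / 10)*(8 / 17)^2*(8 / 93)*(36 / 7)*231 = 10.41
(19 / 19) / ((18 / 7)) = 7 / 18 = 0.39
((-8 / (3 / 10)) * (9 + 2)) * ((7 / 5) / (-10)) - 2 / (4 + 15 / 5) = 4282 / 105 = 40.78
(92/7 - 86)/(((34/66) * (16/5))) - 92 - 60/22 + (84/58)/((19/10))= -46894207/339416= -138.16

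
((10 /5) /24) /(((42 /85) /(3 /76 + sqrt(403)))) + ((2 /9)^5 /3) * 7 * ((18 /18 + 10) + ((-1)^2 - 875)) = -817716707 /753937632 + 85 * sqrt(403) /504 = 2.30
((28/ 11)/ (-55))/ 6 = -14/ 1815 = -0.01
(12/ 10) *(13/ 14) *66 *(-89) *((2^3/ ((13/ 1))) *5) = -140976/ 7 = -20139.43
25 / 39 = 0.64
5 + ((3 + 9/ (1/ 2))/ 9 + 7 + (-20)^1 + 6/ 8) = -59/ 12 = -4.92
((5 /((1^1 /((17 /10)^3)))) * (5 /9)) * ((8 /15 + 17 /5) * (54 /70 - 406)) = -4111183661 /189000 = -21752.29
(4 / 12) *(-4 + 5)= 0.33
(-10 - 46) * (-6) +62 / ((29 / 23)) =11170 / 29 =385.17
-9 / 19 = -0.47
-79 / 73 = -1.08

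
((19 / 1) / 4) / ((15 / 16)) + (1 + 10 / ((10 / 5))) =166 / 15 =11.07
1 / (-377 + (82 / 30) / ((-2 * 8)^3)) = -61440 / 23162921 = -0.00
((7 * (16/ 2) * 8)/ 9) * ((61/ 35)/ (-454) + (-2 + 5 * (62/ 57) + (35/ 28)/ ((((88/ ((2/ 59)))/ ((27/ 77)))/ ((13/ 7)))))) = 4975307086868/ 29097029115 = 170.99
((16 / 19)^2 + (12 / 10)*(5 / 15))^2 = 4008004 / 3258025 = 1.23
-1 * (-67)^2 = -4489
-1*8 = -8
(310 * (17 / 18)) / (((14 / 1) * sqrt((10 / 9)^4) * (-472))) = -4743 / 132160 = -0.04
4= 4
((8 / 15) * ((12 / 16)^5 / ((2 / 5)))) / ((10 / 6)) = 243 / 1280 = 0.19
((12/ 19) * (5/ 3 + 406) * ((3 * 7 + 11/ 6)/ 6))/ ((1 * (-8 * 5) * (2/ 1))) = -167551/ 13680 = -12.25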